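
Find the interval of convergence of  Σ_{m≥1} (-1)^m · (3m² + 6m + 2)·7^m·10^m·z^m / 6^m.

(-3/35, 3/35)

By the ratio test, |a_{m+1}/a_m| = [(3(m+1)² + 6(m+1) + 2)/(3m² + 6m + 2)] · 7·10/6 → 35/3.
Thus R = 1/(35/3) = 3/35.
When z = 3/35, the terms have absolute value of order m², which does not tend to 0, so the series diverges by the divergence test.
At z = -3/35: the terms do not tend to 0, so the series diverges.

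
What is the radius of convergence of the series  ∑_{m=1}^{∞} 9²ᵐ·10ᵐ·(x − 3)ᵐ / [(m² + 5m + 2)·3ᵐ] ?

R = 1/270

By the ratio test, |a_{m+1}/a_m| = [(m² + 5m + 2)/((m+1)² + 5(m+1) + 2)] · 81·10/3 → 270.
The series converges when 270 · |x − 3| < 1, giving R = 1/270.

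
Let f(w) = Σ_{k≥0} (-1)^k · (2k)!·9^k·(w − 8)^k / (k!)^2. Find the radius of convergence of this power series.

R = 1/36

By the ratio test, |a_{k+1}/a_k| = (2k+1)·(2k+2)/(k+1)² · 9 → 36.
Thus R = 1/(36) = 1/36.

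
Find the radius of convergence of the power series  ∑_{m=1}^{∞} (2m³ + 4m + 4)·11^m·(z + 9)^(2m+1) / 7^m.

Ratio test: |a_{m+1}/a_m| = [(2(m+1)³ + 4(m+1) + 4)/(2m³ + 4m + 4)] · 11/7 → 11/7 as m → ∞.
Successive powers of (z + 9) differ by 2, so the series converges when |z + 9|² · 11/7 < 1, i.e. |z + 9| < √(7/11). So R = √77/11.

R = √77/11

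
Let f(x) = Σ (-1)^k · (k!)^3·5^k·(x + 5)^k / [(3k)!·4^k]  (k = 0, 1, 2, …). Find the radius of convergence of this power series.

R = 108/5

By the ratio test, |a_{k+1}/a_k| = (k+1)³/[(3k+1)·(3k+2)·(3k+3)] · 5/4 → 5/108.
Thus R = 1/(5/108) = 108/5.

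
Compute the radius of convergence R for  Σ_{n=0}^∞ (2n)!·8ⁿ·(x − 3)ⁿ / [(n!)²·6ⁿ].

Ratio test: |a_{n+1}/a_n| = (2n+1)·(2n+2)/(n+1)² · 8/6 → 16/3 as n → ∞.
The series converges when 16/3 · |x − 3| < 1, giving R = 3/16.

R = 3/16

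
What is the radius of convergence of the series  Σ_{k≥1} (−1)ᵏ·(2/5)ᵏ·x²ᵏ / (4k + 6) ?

The ratio of consecutive coefficients is [(4k + 6)/(4(k+1) + 6)] · 2/5 → 2/5.
Since the exponent of x increases by 2 each term, convergence requires |x|² < 5/2, hence R = √10/2.

R = √10/2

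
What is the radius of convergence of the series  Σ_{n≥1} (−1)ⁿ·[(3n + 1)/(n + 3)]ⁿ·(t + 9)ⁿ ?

R = 1/3

By the Cauchy root test, |a_n|^(1/n) = (3n + 1)/(n + 3) → 3.
Hence the series converges for |t + 9| < 1/(3) = 1/3, so the radius of convergence is 1/3.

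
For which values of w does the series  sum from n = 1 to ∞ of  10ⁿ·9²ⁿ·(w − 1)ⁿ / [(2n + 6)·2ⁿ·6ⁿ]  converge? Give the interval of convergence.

[133/135, 137/135)

Apply the ratio test: |a_{n+1}| / |a_n| = [(2n + 6)/(2(n+1) + 6)] · 10·81/(2·6), which tends to 135/2 as n → ∞.
Hence the series converges for |w − 1| < 1/(135/2) = 2/135, so the radius of convergence is 2/135.
Check w = 137/135: the terms are asymptotic to a nonzero constant times 1/n, so the series diverges by limit comparison with Σ 1/n.
When w = 133/135, the terms alternate in sign and decrease monotonically to 0 in absolute value (size ~ c/n), so the alternating series test gives convergence.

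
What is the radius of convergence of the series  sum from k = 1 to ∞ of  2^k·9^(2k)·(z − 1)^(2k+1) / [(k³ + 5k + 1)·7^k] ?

R = √14/18

By the ratio test, |a_{k+1}/a_k| = [(k³ + 5k + 1)/((k+1)³ + 5(k+1) + 1)] · 2·81/7 → 162/7.
Successive powers of (z − 1) differ by 2, so the series converges when |z − 1|² · 162/7 < 1, i.e. |z − 1| < √(7/162). So R = √14/18.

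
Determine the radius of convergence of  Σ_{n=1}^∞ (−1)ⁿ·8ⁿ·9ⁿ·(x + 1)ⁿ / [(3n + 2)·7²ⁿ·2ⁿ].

Apply the ratio test: |a_{n+1}| / |a_n| = [(3n + 2)/(3(n+1) + 2)] · 8·9/(49·2), which tends to 36/49 as n → ∞.
The series converges when 36/49 · |x + 1| < 1, giving R = 49/36.

R = 49/36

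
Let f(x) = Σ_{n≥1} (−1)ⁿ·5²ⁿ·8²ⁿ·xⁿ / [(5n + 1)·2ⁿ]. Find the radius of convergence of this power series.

R = 1/800

Apply the ratio test: |a_{n+1}| / |a_n| = [(5n + 1)/(5(n+1) + 1)] · 25·64/2, which tends to 800 as n → ∞.
The series converges when 800 · |x| < 1, giving R = 1/800.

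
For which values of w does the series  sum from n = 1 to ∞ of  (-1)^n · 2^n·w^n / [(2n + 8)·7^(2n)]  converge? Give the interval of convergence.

Ratio test: |a_{n+1}/a_n| = [(2n + 8)/(2(n+1) + 8)] · 2/49 → 2/49 as n → ∞.
Convergence for |w| · 2/49 < 1, i.e. |w| < 49/2. So R = 49/2.
At w = 49/2: convergence follows from the alternating series test (terms decrease monotonically to 0).
When w = -49/2, the terms are asymptotic to a nonzero constant times 1/n, so the series diverges by limit comparison with Σ 1/n.

(-49/2, 49/2]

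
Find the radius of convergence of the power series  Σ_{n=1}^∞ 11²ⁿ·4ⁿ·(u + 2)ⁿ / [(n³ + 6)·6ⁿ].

R = 3/242

Apply the ratio test: |a_{n+1}| / |a_n| = [(n³ + 6)/((n+1)³ + 6)] · 121·4/6, which tends to 242/3 as n → ∞.
Thus R = 1/(242/3) = 3/242.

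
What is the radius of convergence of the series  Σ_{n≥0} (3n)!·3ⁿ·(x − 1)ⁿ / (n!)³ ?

Apply the ratio test: |a_{n+1}| / |a_n| = (3n+1)·(3n+2)·(3n+3)/(n+1)³ · 3, which tends to 81 as n → ∞.
The series converges when 81 · |x − 1| < 1, giving R = 1/81.

R = 1/81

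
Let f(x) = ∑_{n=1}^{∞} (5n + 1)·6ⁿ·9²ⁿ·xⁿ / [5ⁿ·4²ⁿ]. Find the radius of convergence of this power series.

Ratio test: |a_{n+1}/a_n| = [(5(n+1) + 1)/(5n + 1)] · 6·81/(5·16) → 243/40 as n → ∞.
The series converges when 243/40 · |x| < 1, giving R = 40/243.

R = 40/243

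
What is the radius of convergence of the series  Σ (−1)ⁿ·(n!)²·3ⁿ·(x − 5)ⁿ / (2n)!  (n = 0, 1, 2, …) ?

Apply the ratio test: |a_{n+1}| / |a_n| = (n+1)²/[(2n+1)·(2n+2)] · 3, which tends to 3/4 as n → ∞.
The series converges when 3/4 · |x − 5| < 1, giving R = 4/3.

R = 4/3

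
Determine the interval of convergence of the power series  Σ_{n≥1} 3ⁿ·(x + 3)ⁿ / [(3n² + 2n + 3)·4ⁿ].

Apply the ratio test: |a_{n+1}| / |a_n| = [(3n² + 2n + 3)/(3(n+1)² + 2(n+1) + 3)] · 3/4, which tends to 3/4 as n → ∞.
The series converges when 3/4 · |x + 3| < 1, giving R = 4/3.
Check x = -5/3: the terms are on the order of 1/n², so the series converges absolutely by comparison with the p-series (p = 2 > 1).
When x = -13/3, the terms are on the order of 1/n², so the series converges absolutely by comparison with the p-series (p = 2 > 1).

[-13/3, -5/3]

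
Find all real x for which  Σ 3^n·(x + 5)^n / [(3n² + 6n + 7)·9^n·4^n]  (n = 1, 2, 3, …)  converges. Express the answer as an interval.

Apply the ratio test: |a_{n+1}| / |a_n| = [(3n² + 6n + 7)/(3(n+1)² + 6(n+1) + 7)] · 3/(9·4), which tends to 1/12 as n → ∞.
Thus R = 1/(1/12) = 12.
When x = 7, the series is dominated by a constant times Σ 1/n², which converges (p = 2 > 1).
Check x = -17: the series is dominated by a constant times Σ 1/n², which converges (p = 2 > 1).

[-17, 7]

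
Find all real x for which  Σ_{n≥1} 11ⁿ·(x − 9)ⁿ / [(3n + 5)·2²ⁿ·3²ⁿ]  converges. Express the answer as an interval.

[63/11, 135/11)

By the ratio test, |a_{n+1}/a_n| = [(3n + 5)/(3(n+1) + 5)] · 11/(4·9) → 11/36.
The series converges when 11/36 · |x − 9| < 1, giving R = 36/11.
When x = 135/11, comparison with the harmonic series Σ 1/n shows the series diverges.
Endpoint x = 63/11: convergence follows from the alternating series test (terms decrease monotonically to 0).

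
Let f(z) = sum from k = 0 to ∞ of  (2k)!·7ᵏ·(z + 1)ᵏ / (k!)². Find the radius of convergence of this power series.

By the ratio test, |a_{k+1}/a_k| = (2k+1)·(2k+2)/(k+1)² · 7 → 28.
The series converges when 28 · |z + 1| < 1, giving R = 1/28.

R = 1/28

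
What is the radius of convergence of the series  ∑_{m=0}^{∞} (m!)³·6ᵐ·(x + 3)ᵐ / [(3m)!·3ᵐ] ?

R = 27/2

The ratio of consecutive coefficients is (m+1)³/[(3m+1)·(3m+2)·(3m+3)] · 6/3 → 2/27.
Hence the series converges for |x + 3| < 1/(2/27) = 27/2, so the radius of convergence is 27/2.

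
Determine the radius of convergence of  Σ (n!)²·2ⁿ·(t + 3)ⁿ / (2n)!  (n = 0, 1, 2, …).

Ratio test: |a_{n+1}/a_n| = (n+1)²/[(2n+1)·(2n+2)] · 2 → 1/2 as n → ∞.
Thus R = 1/(1/2) = 2.

R = 2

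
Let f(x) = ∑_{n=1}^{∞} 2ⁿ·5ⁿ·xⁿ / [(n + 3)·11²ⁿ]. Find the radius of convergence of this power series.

R = 121/10

Ratio test: |a_{n+1}/a_n| = [(n + 3)/((n+1) + 3)] · 2·5/121 → 10/121 as n → ∞.
The series converges when 10/121 · |x| < 1, giving R = 121/10.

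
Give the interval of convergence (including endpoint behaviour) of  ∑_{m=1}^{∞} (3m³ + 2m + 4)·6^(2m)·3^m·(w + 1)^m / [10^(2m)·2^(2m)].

(-127/27, 73/27)

Apply the ratio test: |a_{m+1}| / |a_m| = [(3(m+1)³ + 2(m+1) + 4)/(3m³ + 2m + 4)] · 36·3/(100·4), which tends to 27/100 as m → ∞.
Convergence for |w + 1| · 27/100 < 1, i.e. |w + 1| < 100/27. So R = 100/27.
When w = 73/27, the m-th term does not approach 0; divergence by the term test.
When w = -127/27, the terms do not tend to 0, so the series diverges.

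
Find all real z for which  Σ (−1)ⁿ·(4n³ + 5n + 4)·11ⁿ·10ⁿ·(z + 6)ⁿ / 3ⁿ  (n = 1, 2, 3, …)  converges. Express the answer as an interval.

(-663/110, -657/110)

By the ratio test, |a_{n+1}/a_n| = [(4(n+1)³ + 5(n+1) + 4)/(4n³ + 5n + 4)] · 11·10/3 → 110/3.
Hence the series converges for |z + 6| < 1/(110/3) = 3/110, so the radius of convergence is 3/110.
Check z = -657/110: the terms have absolute value of order n³, which does not tend to 0, so the series diverges by the divergence test.
At z = -663/110: the terms have absolute value of order n³, which does not tend to 0, so the series diverges by the divergence test.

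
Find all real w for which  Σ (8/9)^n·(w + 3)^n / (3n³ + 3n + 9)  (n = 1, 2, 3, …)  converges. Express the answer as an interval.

The ratio of consecutive coefficients is [(3n³ + 3n + 9)/(3(n+1)³ + 3(n+1) + 9)] · 8/9 → 8/9.
Hence the series converges for |w + 3| < 1/(8/9) = 9/8, so the radius of convergence is 9/8.
Endpoint w = -15/8: absolute convergence follows by limit comparison with Σ 1/n³.
When w = -33/8, the series is dominated by a constant times Σ 1/n³, which converges (p = 3 > 1).

[-33/8, -15/8]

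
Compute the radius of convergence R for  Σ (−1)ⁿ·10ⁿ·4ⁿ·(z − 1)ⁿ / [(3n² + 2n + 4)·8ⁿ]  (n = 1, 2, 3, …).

The ratio of consecutive coefficients is [(3n² + 2n + 4)/(3(n+1)² + 2(n+1) + 4)] · 10·4/8 → 5.
Thus R = 1/(5) = 1/5.

R = 1/5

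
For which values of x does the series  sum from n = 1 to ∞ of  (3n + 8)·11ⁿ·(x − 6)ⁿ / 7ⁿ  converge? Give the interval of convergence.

(59/11, 73/11)

Ratio test: |a_{n+1}/a_n| = [(3(n+1) + 8)/(3n + 8)] · 11/7 → 11/7 as n → ∞.
Convergence for |x − 6| · 11/7 < 1, i.e. |x − 6| < 7/11. So R = 7/11.
Endpoint x = 73/11: the terms do not tend to 0, so the series diverges.
Endpoint x = 59/11: the terms have absolute value of order n, which does not tend to 0, so the series diverges by the divergence test.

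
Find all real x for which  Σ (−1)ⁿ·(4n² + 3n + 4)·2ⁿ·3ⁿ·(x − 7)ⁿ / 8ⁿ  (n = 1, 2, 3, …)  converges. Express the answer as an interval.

(17/3, 25/3)

The ratio of consecutive coefficients is [(4(n+1)² + 3(n+1) + 4)/(4n² + 3n + 4)] · 2·3/8 → 3/4.
Thus R = 1/(3/4) = 4/3.
Endpoint x = 25/3: the terms have absolute value of order n², which does not tend to 0, so the series diverges by the divergence test.
When x = 17/3, the terms have absolute value of order n², which does not tend to 0, so the series diverges by the divergence test.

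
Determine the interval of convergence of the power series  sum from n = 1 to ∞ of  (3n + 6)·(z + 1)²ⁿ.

(-2, 0)

Ratio test: |a_{n+1}/a_n| = (3(n+1) + 6)/(3n + 6) → 1 as n → ∞.
Since the exponent of (z + 1) increases by 2 each term, convergence requires |z + 1|² < 1, hence R = 1.
Endpoint z = 0: the terms do not tend to 0, so the series diverges.
At z = -2: the n-th term does not approach 0; divergence by the term test.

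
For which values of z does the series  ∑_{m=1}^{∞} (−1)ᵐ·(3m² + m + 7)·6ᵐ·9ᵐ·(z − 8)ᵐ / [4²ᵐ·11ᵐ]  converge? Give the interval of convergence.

(128/27, 304/27)

The ratio of consecutive coefficients is [(3(m+1)² + (m+1) + 7)/(3m² + m + 7)] · 6·9/(16·11) → 27/88.
Convergence for |z − 8| · 27/88 < 1, i.e. |z − 8| < 88/27. So R = 88/27.
Endpoint z = 304/27: the terms do not tend to 0, so the series diverges.
When z = 128/27, the terms do not tend to 0, so the series diverges.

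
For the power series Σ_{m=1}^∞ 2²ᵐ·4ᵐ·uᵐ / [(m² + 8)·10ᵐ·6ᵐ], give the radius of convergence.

R = 15/4

By the ratio test, |a_{m+1}/a_m| = [(m² + 8)/((m+1)² + 8)] · 4·4/(10·6) → 4/15.
Thus R = 1/(4/15) = 15/4.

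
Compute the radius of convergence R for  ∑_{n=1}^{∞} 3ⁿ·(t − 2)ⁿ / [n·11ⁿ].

Ratio test: |a_{n+1}/a_n| = [n/(n+1)] · 3/11 → 3/11 as n → ∞.
Thus R = 1/(3/11) = 11/3.

R = 11/3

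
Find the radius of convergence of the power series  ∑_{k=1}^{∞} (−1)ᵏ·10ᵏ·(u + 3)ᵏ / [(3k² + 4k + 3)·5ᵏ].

R = 1/2

Ratio test: |a_{k+1}/a_k| = [(3k² + 4k + 3)/(3(k+1)² + 4(k+1) + 3)] · 10/5 → 2 as k → ∞.
Hence the series converges for |u + 3| < 1/(2) = 1/2, so the radius of convergence is 1/2.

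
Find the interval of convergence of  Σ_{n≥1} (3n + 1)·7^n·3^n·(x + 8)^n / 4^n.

Ratio test: |a_{n+1}/a_n| = [(3(n+1) + 1)/(3n + 1)] · 7·3/4 → 21/4 as n → ∞.
The series converges when 21/4 · |x + 8| < 1, giving R = 4/21.
Endpoint x = -164/21: the n-th term does not approach 0; divergence by the term test.
Endpoint x = -172/21: the terms have absolute value of order n, which does not tend to 0, so the series diverges by the divergence test.

(-172/21, -164/21)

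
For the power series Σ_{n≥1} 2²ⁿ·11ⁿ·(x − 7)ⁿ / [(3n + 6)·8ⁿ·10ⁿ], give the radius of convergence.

R = 20/11

Ratio test: |a_{n+1}/a_n| = [(3n + 6)/(3(n+1) + 6)] · 4·11/(8·10) → 11/20 as n → ∞.
Hence the series converges for |x − 7| < 1/(11/20) = 20/11, so the radius of convergence is 20/11.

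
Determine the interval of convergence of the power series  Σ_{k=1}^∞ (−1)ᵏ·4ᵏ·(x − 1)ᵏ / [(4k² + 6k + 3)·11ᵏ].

Ratio test: |a_{k+1}/a_k| = [(4k² + 6k + 3)/(4(k+1)² + 6(k+1) + 3)] · 4/11 → 4/11 as k → ∞.
The series converges when 4/11 · |x − 1| < 1, giving R = 11/4.
Endpoint x = 15/4: the series is dominated by a constant times Σ 1/k², which converges (p = 2 > 1).
At x = -7/4: the series is dominated by a constant times Σ 1/k², which converges (p = 2 > 1).

[-7/4, 15/4]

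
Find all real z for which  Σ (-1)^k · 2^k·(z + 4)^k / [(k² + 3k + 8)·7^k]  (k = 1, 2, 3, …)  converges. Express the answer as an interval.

[-15/2, -1/2]

Ratio test: |a_{k+1}/a_k| = [(k² + 3k + 8)/((k+1)² + 3(k+1) + 8)] · 2/7 → 2/7 as k → ∞.
The series converges when 2/7 · |z + 4| < 1, giving R = 7/2.
Check z = -1/2: the terms are on the order of 1/k², so the series converges absolutely by comparison with the p-series (p = 2 > 1).
Endpoint z = -15/2: the series is dominated by a constant times Σ 1/k², which converges (p = 2 > 1).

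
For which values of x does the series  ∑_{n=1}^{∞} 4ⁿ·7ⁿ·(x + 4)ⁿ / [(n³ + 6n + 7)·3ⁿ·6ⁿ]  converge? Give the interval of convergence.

[-65/14, -47/14]

The ratio of consecutive coefficients is [(n³ + 6n + 7)/((n+1)³ + 6(n+1) + 7)] · 4·7/(3·6) → 14/9.
Convergence for |x + 4| · 14/9 < 1, i.e. |x + 4| < 9/14. So R = 9/14.
At x = -47/14: absolute convergence follows by limit comparison with Σ 1/n³.
Check x = -65/14: the terms are on the order of 1/n³, so the series converges absolutely by comparison with the p-series (p = 3 > 1).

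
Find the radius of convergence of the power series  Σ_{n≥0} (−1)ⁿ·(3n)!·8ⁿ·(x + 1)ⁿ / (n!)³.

R = 1/216

By the ratio test, |a_{n+1}/a_n| = (3n+1)·(3n+2)·(3n+3)/(n+1)³ · 8 → 216.
Thus R = 1/(216) = 1/216.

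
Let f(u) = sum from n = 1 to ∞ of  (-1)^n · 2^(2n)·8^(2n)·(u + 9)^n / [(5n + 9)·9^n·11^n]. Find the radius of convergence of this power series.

The ratio of consecutive coefficients is [(5n + 9)/(5(n+1) + 9)] · 4·64/(9·11) → 256/99.
The series converges when 256/99 · |u + 9| < 1, giving R = 99/256.

R = 99/256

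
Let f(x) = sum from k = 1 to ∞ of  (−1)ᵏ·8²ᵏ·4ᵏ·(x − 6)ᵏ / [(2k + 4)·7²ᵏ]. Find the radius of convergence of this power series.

R = 49/256

The ratio of consecutive coefficients is [(2k + 4)/(2(k+1) + 4)] · 64·4/49 → 256/49.
Hence the series converges for |x − 6| < 1/(256/49) = 49/256, so the radius of convergence is 49/256.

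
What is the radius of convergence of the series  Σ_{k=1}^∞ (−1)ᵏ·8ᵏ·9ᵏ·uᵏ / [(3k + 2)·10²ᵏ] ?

The ratio of consecutive coefficients is [(3k + 2)/(3(k+1) + 2)] · 8·9/100 → 18/25.
Hence the series converges for |u| < 1/(18/25) = 25/18, so the radius of convergence is 25/18.

R = 25/18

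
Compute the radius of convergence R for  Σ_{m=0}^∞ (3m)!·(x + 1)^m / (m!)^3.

R = 1/27

The ratio of consecutive coefficients is (3m+1)·(3m+2)·(3m+3)/(m+1)³ → 27.
Convergence for |x + 1| · 27 < 1, i.e. |x + 1| < 1/27. So R = 1/27.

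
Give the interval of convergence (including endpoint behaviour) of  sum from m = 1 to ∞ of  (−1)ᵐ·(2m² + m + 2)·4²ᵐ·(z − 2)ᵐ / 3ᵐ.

(29/16, 35/16)

Apply the ratio test: |a_{m+1}| / |a_m| = [(2(m+1)² + (m+1) + 2)/(2m² + m + 2)] · 16/3, which tends to 16/3 as m → ∞.
Thus R = 1/(16/3) = 3/16.
At z = 35/16: the terms have absolute value of order m², which does not tend to 0, so the series diverges by the divergence test.
At z = 29/16: the terms do not tend to 0, so the series diverges.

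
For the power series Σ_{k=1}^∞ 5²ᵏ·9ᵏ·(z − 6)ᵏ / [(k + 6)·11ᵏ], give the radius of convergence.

Ratio test: |a_{k+1}/a_k| = [(k + 6)/((k+1) + 6)] · 25·9/11 → 225/11 as k → ∞.
The series converges when 225/11 · |z − 6| < 1, giving R = 11/225.

R = 11/225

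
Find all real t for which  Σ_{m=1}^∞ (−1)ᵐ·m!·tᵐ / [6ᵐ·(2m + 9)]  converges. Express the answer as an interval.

{0}

Ratio test: |a_{m+1}/a_m| = (m+1) · 1/6 · (2m + 9)/(2(m+1) + 9) → ∞ as m → ∞.
Since the ratio → ∞, the series diverges for every t ≠ 0, and R = 0.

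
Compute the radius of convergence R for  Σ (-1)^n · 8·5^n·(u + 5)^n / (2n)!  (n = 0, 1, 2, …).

By the ratio test, |a_{n+1}/a_n| = 8/8 · 5 · 1/[(2n+1)·(2n+2)] → 0.
Since the limit is 0 < 1 for every u, the series converges on all of ℝ and R = ∞.

R = ∞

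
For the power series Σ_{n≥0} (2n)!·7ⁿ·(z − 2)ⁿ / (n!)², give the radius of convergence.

R = 1/28

The ratio of consecutive coefficients is (2n+1)·(2n+2)/(n+1)² · 7 → 28.
The series converges when 28 · |z − 2| < 1, giving R = 1/28.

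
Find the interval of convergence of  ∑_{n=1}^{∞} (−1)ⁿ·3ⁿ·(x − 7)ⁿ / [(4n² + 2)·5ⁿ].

Apply the ratio test: |a_{n+1}| / |a_n| = [(4n² + 2)/(4(n+1)² + 2)] · 3/5, which tends to 3/5 as n → ∞.
Convergence for |x − 7| · 3/5 < 1, i.e. |x − 7| < 5/3. So R = 5/3.
At x = 26/3: absolute convergence follows by limit comparison with Σ 1/n².
Endpoint x = 16/3: the terms are on the order of 1/n², so the series converges absolutely by comparison with the p-series (p = 2 > 1).

[16/3, 26/3]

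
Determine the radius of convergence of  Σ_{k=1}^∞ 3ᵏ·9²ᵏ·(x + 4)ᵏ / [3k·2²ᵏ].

By the ratio test, |a_{k+1}/a_k| = [3k/3(k+1)] · 3·81/4 → 243/4.
The series converges when 243/4 · |x + 4| < 1, giving R = 4/243.

R = 4/243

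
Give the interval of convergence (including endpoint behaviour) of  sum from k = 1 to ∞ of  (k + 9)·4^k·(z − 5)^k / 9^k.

(11/4, 29/4)

The ratio of consecutive coefficients is [((k+1) + 9)/(k + 9)] · 4/9 → 4/9.
Convergence for |z − 5| · 4/9 < 1, i.e. |z − 5| < 9/4. So R = 9/4.
Check z = 29/4: the terms have absolute value of order k, which does not tend to 0, so the series diverges by the divergence test.
Endpoint z = 11/4: the terms do not tend to 0, so the series diverges.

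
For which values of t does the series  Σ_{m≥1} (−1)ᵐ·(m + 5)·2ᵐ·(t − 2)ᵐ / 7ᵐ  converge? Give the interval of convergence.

(-3/2, 11/2)

The ratio of consecutive coefficients is [((m+1) + 5)/(m + 5)] · 2/7 → 2/7.
Thus R = 1/(2/7) = 7/2.
At t = 11/2: the terms do not tend to 0, so the series diverges.
At t = -3/2: the terms do not tend to 0, so the series diverges.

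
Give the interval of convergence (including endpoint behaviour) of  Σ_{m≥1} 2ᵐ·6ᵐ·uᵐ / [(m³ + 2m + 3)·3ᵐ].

Apply the ratio test: |a_{m+1}| / |a_m| = [(m³ + 2m + 3)/((m+1)³ + 2(m+1) + 3)] · 2·6/3, which tends to 4 as m → ∞.
Convergence for |u| · 4 < 1, i.e. |u| < 1/4. So R = 1/4.
At u = 1/4: absolute convergence follows by limit comparison with Σ 1/m³.
When u = -1/4, absolute convergence follows by limit comparison with Σ 1/m³.

[-1/4, 1/4]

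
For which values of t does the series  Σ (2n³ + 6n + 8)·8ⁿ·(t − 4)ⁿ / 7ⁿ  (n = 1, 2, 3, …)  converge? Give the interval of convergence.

(25/8, 39/8)

Ratio test: |a_{n+1}/a_n| = [(2(n+1)³ + 6(n+1) + 8)/(2n³ + 6n + 8)] · 8/7 → 8/7 as n → ∞.
Thus R = 1/(8/7) = 7/8.
Endpoint t = 39/8: the n-th term does not approach 0; divergence by the term test.
Endpoint t = 25/8: the terms have absolute value of order n³, which does not tend to 0, so the series diverges by the divergence test.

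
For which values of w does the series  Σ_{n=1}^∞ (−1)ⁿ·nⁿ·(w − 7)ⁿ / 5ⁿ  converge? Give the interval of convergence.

{7}

Applying the root test, |a_n|^(1/n) = n/5 → ∞.
Since the n-th root of |a_n| is unbounded, the series converges only at w = 7; R = 0.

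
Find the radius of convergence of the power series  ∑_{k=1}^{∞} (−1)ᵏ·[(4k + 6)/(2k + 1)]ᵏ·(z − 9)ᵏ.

R = 1/2

By the Cauchy root test, |a_k|^(1/k) = (4k + 6)/(2k + 1) → 2.
The series converges when 2 · |z − 9| < 1, giving R = 1/2.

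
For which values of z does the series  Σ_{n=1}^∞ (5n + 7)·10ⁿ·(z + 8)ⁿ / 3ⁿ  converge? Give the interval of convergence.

By the ratio test, |a_{n+1}/a_n| = [(5(n+1) + 7)/(5n + 7)] · 10/3 → 10/3.
Convergence for |z + 8| · 10/3 < 1, i.e. |z + 8| < 3/10. So R = 3/10.
When z = -77/10, the n-th term does not approach 0; divergence by the term test.
At z = -83/10: the n-th term does not approach 0; divergence by the term test.

(-83/10, -77/10)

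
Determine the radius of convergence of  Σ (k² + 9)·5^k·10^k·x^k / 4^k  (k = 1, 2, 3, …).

By the ratio test, |a_{k+1}/a_k| = [((k+1)² + 9)/(k² + 9)] · 5·10/4 → 25/2.
Thus R = 1/(25/2) = 2/25.

R = 2/25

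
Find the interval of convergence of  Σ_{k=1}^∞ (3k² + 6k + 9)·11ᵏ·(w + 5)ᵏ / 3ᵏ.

(-58/11, -52/11)

Apply the ratio test: |a_{k+1}| / |a_k| = [(3(k+1)² + 6(k+1) + 9)/(3k² + 6k + 9)] · 11/3, which tends to 11/3 as k → ∞.
Thus R = 1/(11/3) = 3/11.
At w = -52/11: the k-th term does not approach 0; divergence by the term test.
At w = -58/11: the terms have absolute value of order k², which does not tend to 0, so the series diverges by the divergence test.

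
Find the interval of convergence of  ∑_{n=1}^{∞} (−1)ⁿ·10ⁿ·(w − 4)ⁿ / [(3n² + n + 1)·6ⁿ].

The ratio of consecutive coefficients is [(3n² + n + 1)/(3(n+1)² + (n+1) + 1)] · 10/6 → 5/3.
The series converges when 5/3 · |w − 4| < 1, giving R = 3/5.
Check w = 23/5: the series is dominated by a constant times Σ 1/n², which converges (p = 2 > 1).
When w = 17/5, absolute convergence follows by limit comparison with Σ 1/n².

[17/5, 23/5]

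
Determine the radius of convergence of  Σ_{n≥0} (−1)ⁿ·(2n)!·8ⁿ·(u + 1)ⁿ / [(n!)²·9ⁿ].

Apply the ratio test: |a_{n+1}| / |a_n| = (2n+1)·(2n+2)/(n+1)² · 8/9, which tends to 32/9 as n → ∞.
The series converges when 32/9 · |u + 1| < 1, giving R = 9/32.

R = 9/32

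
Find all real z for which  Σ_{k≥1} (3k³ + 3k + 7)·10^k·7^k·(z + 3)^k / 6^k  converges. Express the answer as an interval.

(-108/35, -102/35)

Apply the ratio test: |a_{k+1}| / |a_k| = [(3(k+1)³ + 3(k+1) + 7)/(3k³ + 3k + 7)] · 10·7/6, which tends to 35/3 as k → ∞.
Convergence for |z + 3| · 35/3 < 1, i.e. |z + 3| < 3/35. So R = 3/35.
Endpoint z = -102/35: the terms have absolute value of order k³, which does not tend to 0, so the series diverges by the divergence test.
When z = -108/35, the terms do not tend to 0, so the series diverges.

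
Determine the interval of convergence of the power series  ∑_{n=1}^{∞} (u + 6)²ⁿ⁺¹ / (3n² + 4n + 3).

Apply the ratio test: |a_{n+1}| / |a_n| = (3n² + 4n + 3)/(3(n+1)² + 4(n+1) + 3), which tends to 1 as n → ∞.
Successive powers of (u + 6) differ by 2, so the series converges when |u + 6|² · 1 < 1, i.e. |u + 6| < √(1) = 1. So R = 1.
When u = -5, absolute convergence follows by limit comparison with Σ 1/n².
At u = -7: the series is dominated by a constant times Σ 1/n², which converges (p = 2 > 1).

[-7, -5]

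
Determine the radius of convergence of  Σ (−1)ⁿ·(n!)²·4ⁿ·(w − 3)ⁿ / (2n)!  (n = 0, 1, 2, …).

Apply the ratio test: |a_{n+1}| / |a_n| = (n+1)²/[(2n+1)·(2n+2)] · 4, which tends to 1 as n → ∞.
Hence R = 1.

R = 1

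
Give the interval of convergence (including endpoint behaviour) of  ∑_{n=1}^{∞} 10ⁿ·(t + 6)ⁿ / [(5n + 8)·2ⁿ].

Ratio test: |a_{n+1}/a_n| = [(5n + 8)/(5(n+1) + 8)] · 10/2 → 5 as n → ∞.
Convergence for |t + 6| · 5 < 1, i.e. |t + 6| < 1/5. So R = 1/5.
Check t = -29/5: the terms are asymptotic to a nonzero constant times 1/n, so the series diverges by limit comparison with Σ 1/n.
At t = -31/5: an alternating series whose terms decrease to 0 in absolute value, so it converges by the Leibniz criterion.

[-31/5, -29/5)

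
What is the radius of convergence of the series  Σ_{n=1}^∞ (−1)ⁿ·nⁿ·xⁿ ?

By the Cauchy root test, |a_n|^(1/n) = n → ∞.
The root grows without bound, so R = 0 (convergence only at x = 0).

R = 0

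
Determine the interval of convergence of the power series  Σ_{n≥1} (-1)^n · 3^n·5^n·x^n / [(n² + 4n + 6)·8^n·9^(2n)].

[-216/5, 216/5]

Ratio test: |a_{n+1}/a_n| = [(n² + 4n + 6)/((n+1)² + 4(n+1) + 6)] · 3·5/(8·81) → 5/216 as n → ∞.
Hence the series converges for |x| < 1/(5/216) = 216/5, so the radius of convergence is 216/5.
Endpoint x = 216/5: the terms are on the order of 1/n², so the series converges absolutely by comparison with the p-series (p = 2 > 1).
When x = -216/5, the terms are on the order of 1/n², so the series converges absolutely by comparison with the p-series (p = 2 > 1).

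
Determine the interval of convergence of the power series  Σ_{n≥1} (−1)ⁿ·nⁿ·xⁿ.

{0}

Applying the root test, |a_n|^(1/n) = n → ∞.
Since the n-th root of |a_n| is unbounded, the series converges only at x = 0; R = 0.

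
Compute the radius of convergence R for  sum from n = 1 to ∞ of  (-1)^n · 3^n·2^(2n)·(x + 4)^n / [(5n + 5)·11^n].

The ratio of consecutive coefficients is [(5n + 5)/(5(n+1) + 5)] · 3·4/11 → 12/11.
The series converges when 12/11 · |x + 4| < 1, giving R = 11/12.

R = 11/12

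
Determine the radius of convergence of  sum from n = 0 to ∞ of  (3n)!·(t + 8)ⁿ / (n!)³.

R = 1/27

Ratio test: |a_{n+1}/a_n| = (3n+1)·(3n+2)·(3n+3)/(n+1)³ → 27 as n → ∞.
Convergence for |t + 8| · 27 < 1, i.e. |t + 8| < 1/27. So R = 1/27.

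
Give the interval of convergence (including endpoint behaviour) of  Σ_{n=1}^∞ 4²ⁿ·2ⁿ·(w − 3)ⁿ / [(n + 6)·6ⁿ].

By the ratio test, |a_{n+1}/a_n| = [(n + 6)/((n+1) + 6)] · 16·2/6 → 16/3.
Hence the series converges for |w − 3| < 1/(16/3) = 3/16, so the radius of convergence is 3/16.
Endpoint w = 51/16: the terms are asymptotic to a nonzero constant times 1/n, so the series diverges by limit comparison with Σ 1/n.
Endpoint w = 45/16: an alternating series whose terms decrease to 0 in absolute value, so it converges by the Leibniz criterion.

[45/16, 51/16)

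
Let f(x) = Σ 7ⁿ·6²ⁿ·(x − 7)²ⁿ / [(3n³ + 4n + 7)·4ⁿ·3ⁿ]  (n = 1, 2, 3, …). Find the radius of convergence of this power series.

Apply the ratio test: |a_{n+1}| / |a_n| = [(3n³ + 4n + 7)/(3(n+1)³ + 4(n+1) + 7)] · 7·36/(4·3), which tends to 21 as n → ∞.
Successive powers of (x − 7) differ by 2, so the series converges when |x − 7|² · 21 < 1, i.e. |x − 7| < √(1/21). So R = √21/21.

R = √21/21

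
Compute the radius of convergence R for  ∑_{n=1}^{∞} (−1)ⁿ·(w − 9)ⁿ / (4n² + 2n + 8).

R = 1

By the ratio test, |a_{n+1}/a_n| = (4n² + 2n + 8)/(4(n+1)² + 2(n+1) + 8) → 1.
Hence R = 1.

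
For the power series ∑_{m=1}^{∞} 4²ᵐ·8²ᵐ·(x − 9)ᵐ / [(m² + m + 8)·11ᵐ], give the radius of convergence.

R = 11/1024

By the ratio test, |a_{m+1}/a_m| = [(m² + m + 8)/((m+1)² + (m+1) + 8)] · 16·64/11 → 1024/11.
Thus R = 1/(1024/11) = 11/1024.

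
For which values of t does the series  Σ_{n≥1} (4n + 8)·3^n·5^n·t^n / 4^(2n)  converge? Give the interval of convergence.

(-16/15, 16/15)

Apply the ratio test: |a_{n+1}| / |a_n| = [(4(n+1) + 8)/(4n + 8)] · 3·5/16, which tends to 15/16 as n → ∞.
Convergence for |t| · 15/16 < 1, i.e. |t| < 16/15. So R = 16/15.
When t = 16/15, the terms have absolute value of order n, which does not tend to 0, so the series diverges by the divergence test.
When t = -16/15, the terms do not tend to 0, so the series diverges.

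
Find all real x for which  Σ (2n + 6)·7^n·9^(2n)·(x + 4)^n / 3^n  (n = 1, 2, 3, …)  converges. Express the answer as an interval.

(-757/189, -755/189)

The ratio of consecutive coefficients is [(2(n+1) + 6)/(2n + 6)] · 7·81/3 → 189.
Hence the series converges for |x + 4| < 1/(189) = 1/189, so the radius of convergence is 1/189.
At x = -755/189: the terms have absolute value of order n, which does not tend to 0, so the series diverges by the divergence test.
Check x = -757/189: the n-th term does not approach 0; divergence by the term test.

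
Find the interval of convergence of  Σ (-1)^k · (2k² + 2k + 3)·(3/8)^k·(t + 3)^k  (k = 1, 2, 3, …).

(-17/3, -1/3)

The ratio of consecutive coefficients is [(2(k+1)² + 2(k+1) + 3)/(2k² + 2k + 3)] · 3/8 → 3/8.
Thus R = 1/(3/8) = 8/3.
Check t = -1/3: the k-th term does not approach 0; divergence by the term test.
At t = -17/3: the terms have absolute value of order k², which does not tend to 0, so the series diverges by the divergence test.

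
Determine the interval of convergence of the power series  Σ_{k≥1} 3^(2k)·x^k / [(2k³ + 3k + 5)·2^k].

By the ratio test, |a_{k+1}/a_k| = [(2k³ + 3k + 5)/(2(k+1)³ + 3(k+1) + 5)] · 9/2 → 9/2.
The series converges when 9/2 · |x| < 1, giving R = 2/9.
When x = 2/9, the series is dominated by a constant times Σ 1/k³, which converges (p = 3 > 1).
Check x = -2/9: the series is dominated by a constant times Σ 1/k³, which converges (p = 3 > 1).

[-2/9, 2/9]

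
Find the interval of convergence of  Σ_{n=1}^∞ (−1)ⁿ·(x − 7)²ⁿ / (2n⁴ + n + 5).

[6, 8]

Ratio test: |a_{n+1}/a_n| = (2n⁴ + n + 5)/(2(n+1)⁴ + (n+1) + 5) → 1 as n → ∞.
Since the exponent of (x − 7) increases by 2 each term, convergence requires |x − 7|² < 1, hence R = 1.
Endpoint x = 8: absolute convergence follows by limit comparison with Σ 1/n⁴.
At x = 6: the terms are on the order of 1/n⁴, so the series converges absolutely by comparison with the p-series (p = 4 > 1).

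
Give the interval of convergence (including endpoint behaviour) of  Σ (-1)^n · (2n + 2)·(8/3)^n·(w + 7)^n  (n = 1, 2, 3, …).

(-59/8, -53/8)

The ratio of consecutive coefficients is [(2(n+1) + 2)/(2n + 2)] · 8/3 → 8/3.
Thus R = 1/(8/3) = 3/8.
Endpoint w = -53/8: the terms do not tend to 0, so the series diverges.
Check w = -59/8: the terms have absolute value of order n, which does not tend to 0, so the series diverges by the divergence test.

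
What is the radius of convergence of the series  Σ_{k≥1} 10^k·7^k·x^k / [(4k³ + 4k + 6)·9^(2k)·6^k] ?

By the ratio test, |a_{k+1}/a_k| = [(4k³ + 4k + 6)/(4(k+1)³ + 4(k+1) + 6)] · 10·7/(81·6) → 35/243.
The series converges when 35/243 · |x| < 1, giving R = 243/35.

R = 243/35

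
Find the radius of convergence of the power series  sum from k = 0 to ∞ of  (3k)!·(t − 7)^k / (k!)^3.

R = 1/27

Apply the ratio test: |a_{k+1}| / |a_k| = (3k+1)·(3k+2)·(3k+3)/(k+1)³, which tends to 27 as k → ∞.
Convergence for |t − 7| · 27 < 1, i.e. |t − 7| < 1/27. So R = 1/27.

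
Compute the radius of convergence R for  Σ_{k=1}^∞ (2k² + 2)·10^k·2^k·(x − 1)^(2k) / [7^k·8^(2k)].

R = 4√35/5

By the ratio test, |a_{k+1}/a_k| = [(2(k+1)² + 2)/(2k² + 2)] · 10·2/(7·64) → 5/112.
Since the exponent of (x − 1) increases by 2 each term, convergence requires |x − 1|² < 112/5, hence R = 4√35/5.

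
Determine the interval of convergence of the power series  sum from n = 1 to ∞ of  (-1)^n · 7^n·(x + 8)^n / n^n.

(−∞, ∞)

Root test: |a_n|^(1/n) = 7/n → 0.
Since the n-th root of |a_n| tends to 0, the series converges for all real x; R = ∞.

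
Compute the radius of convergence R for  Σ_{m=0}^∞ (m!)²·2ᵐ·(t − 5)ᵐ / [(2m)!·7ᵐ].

R = 14

By the ratio test, |a_{m+1}/a_m| = (m+1)²/[(2m+1)·(2m+2)] · 2/7 → 1/14.
Convergence for |t − 5| · 1/14 < 1, i.e. |t − 5| < 14. So R = 14.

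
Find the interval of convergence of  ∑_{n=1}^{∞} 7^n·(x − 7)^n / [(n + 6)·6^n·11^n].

Apply the ratio test: |a_{n+1}| / |a_n| = [(n + 6)/((n+1) + 6)] · 7/(6·11), which tends to 7/66 as n → ∞.
Convergence for |x − 7| · 7/66 < 1, i.e. |x − 7| < 66/7. So R = 66/7.
When x = 115/7, the terms behave like c/n; limit comparison with the harmonic series gives divergence.
When x = -17/7, the terms alternate in sign and decrease monotonically to 0 in absolute value (size ~ c/n), so the alternating series test gives convergence.

[-17/7, 115/7)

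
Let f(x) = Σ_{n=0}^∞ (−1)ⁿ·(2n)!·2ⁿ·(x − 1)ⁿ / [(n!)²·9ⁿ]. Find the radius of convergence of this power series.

R = 9/8

Apply the ratio test: |a_{n+1}| / |a_n| = (2n+1)·(2n+2)/(n+1)² · 2/9, which tends to 8/9 as n → ∞.
Thus R = 1/(8/9) = 9/8.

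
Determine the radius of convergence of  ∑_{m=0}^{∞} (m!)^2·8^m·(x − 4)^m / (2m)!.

Apply the ratio test: |a_{m+1}| / |a_m| = (m+1)²/[(2m+1)·(2m+2)] · 8, which tends to 2 as m → ∞.
Hence the series converges for |x − 4| < 1/(2) = 1/2, so the radius of convergence is 1/2.

R = 1/2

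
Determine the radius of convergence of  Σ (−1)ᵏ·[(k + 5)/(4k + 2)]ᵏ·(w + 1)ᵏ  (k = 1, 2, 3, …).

R = 4

By the Cauchy root test, |a_k|^(1/k) = (k + 5)/(4k + 2) → 1/4.
Thus R = 1/(1/4) = 4.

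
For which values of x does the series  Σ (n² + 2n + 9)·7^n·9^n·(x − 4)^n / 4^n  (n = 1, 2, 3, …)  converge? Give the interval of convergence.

Apply the ratio test: |a_{n+1}| / |a_n| = [((n+1)² + 2(n+1) + 9)/(n² + 2n + 9)] · 7·9/4, which tends to 63/4 as n → ∞.
The series converges when 63/4 · |x − 4| < 1, giving R = 4/63.
Check x = 256/63: the terms do not tend to 0, so the series diverges.
When x = 248/63, the terms have absolute value of order n², which does not tend to 0, so the series diverges by the divergence test.

(248/63, 256/63)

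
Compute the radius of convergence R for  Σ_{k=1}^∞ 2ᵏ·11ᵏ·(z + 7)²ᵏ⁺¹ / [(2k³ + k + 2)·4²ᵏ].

R = 2√22/11

The ratio of consecutive coefficients is [(2k³ + k + 2)/(2(k+1)³ + (k+1) + 2)] · 2·11/16 → 11/8.
Writing y = (z + 7)², the series in y has radius 8/11, so |z + 7| < √(8/11) and R = 2√22/11.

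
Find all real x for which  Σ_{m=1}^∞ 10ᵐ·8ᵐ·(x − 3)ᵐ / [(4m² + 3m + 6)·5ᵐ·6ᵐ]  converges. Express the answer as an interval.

[21/8, 27/8]

The ratio of consecutive coefficients is [(4m² + 3m + 6)/(4(m+1)² + 3(m+1) + 6)] · 10·8/(5·6) → 8/3.
The series converges when 8/3 · |x − 3| < 1, giving R = 3/8.
At x = 27/8: absolute convergence follows by limit comparison with Σ 1/m².
Check x = 21/8: the series is dominated by a constant times Σ 1/m², which converges (p = 2 > 1).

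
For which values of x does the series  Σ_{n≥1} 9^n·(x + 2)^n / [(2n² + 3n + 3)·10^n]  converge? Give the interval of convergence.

Apply the ratio test: |a_{n+1}| / |a_n| = [(2n² + 3n + 3)/(2(n+1)² + 3(n+1) + 3)] · 9/10, which tends to 9/10 as n → ∞.
Thus R = 1/(9/10) = 10/9.
Endpoint x = -8/9: the terms are on the order of 1/n², so the series converges absolutely by comparison with the p-series (p = 2 > 1).
When x = -28/9, the series is dominated by a constant times Σ 1/n², which converges (p = 2 > 1).

[-28/9, -8/9]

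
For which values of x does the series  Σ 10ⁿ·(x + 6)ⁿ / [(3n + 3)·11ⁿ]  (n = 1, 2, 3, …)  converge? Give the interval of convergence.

[-71/10, -49/10)

The ratio of consecutive coefficients is [(3n + 3)/(3(n+1) + 3)] · 10/11 → 10/11.
Hence the series converges for |x + 6| < 1/(10/11) = 11/10, so the radius of convergence is 11/10.
Check x = -49/10: comparison with the harmonic series Σ 1/n shows the series diverges.
At x = -71/10: convergence follows from the alternating series test (terms decrease monotonically to 0).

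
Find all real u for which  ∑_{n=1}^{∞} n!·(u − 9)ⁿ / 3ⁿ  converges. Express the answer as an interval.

{9}

Apply the ratio test: |a_{n+1}| / |a_n| = (n+1) · 1/3, which tends to ∞ as n → ∞.
The ratio grows without bound, so the series diverges whenever (u − 9) ≠ 0; it converges only at u = 9. R = 0.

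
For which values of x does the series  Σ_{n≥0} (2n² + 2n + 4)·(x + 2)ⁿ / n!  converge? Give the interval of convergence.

(−∞, ∞)

The ratio of consecutive coefficients is (2(n+1)² + 2(n+1) + 4)/(2n² + 2n + 4) · 1/(n+1) → 0.
The ratio tends to 0 regardless of x, hence R = ∞.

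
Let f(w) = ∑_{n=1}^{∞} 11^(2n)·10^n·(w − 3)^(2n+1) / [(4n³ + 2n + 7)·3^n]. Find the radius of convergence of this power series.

The ratio of consecutive coefficients is [(4n³ + 2n + 7)/(4(n+1)³ + 2(n+1) + 7)] · 121·10/3 → 1210/3.
Successive powers of (w − 3) differ by 2, so the series converges when |w − 3|² · 1210/3 < 1, i.e. |w − 3| < √(3/1210). So R = √30/110.

R = √30/110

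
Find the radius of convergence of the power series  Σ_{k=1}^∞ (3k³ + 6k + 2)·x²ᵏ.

R = 1

The ratio of consecutive coefficients is (3(k+1)³ + 6(k+1) + 2)/(3k³ + 6k + 2) → 1.
Since the exponent of x increases by 2 each term, convergence requires |x|² < 1, hence R = 1.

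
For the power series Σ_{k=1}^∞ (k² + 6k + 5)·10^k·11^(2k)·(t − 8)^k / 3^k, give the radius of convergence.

R = 3/1210

Ratio test: |a_{k+1}/a_k| = [((k+1)² + 6(k+1) + 5)/(k² + 6k + 5)] · 10·121/3 → 1210/3 as k → ∞.
Thus R = 1/(1210/3) = 3/1210.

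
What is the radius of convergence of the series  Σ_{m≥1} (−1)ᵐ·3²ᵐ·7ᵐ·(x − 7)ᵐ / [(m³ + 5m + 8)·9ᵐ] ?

R = 1/7

Apply the ratio test: |a_{m+1}| / |a_m| = [(m³ + 5m + 8)/((m+1)³ + 5(m+1) + 8)] · 9·7/9, which tends to 7 as m → ∞.
Thus R = 1/(7) = 1/7.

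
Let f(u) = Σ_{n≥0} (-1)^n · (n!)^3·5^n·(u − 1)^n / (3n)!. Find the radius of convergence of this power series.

By the ratio test, |a_{n+1}/a_n| = (n+1)³/[(3n+1)·(3n+2)·(3n+3)] · 5 → 5/27.
Thus R = 1/(5/27) = 27/5.

R = 27/5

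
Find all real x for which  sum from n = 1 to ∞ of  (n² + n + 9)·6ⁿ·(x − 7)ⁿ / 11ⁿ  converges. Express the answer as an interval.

The ratio of consecutive coefficients is [((n+1)² + (n+1) + 9)/(n² + n + 9)] · 6/11 → 6/11.
Thus R = 1/(6/11) = 11/6.
Endpoint x = 53/6: the terms have absolute value of order n², which does not tend to 0, so the series diverges by the divergence test.
Endpoint x = 31/6: the terms do not tend to 0, so the series diverges.

(31/6, 53/6)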